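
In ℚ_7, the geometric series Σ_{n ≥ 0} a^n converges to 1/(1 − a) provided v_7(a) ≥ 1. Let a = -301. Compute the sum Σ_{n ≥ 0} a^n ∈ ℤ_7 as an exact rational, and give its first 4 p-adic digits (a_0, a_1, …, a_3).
Σ a^n = 1/(1 − a) = 1/302;  first 4 digits = (1, 6, 1, 3)

v_7(a) = 1 ≥ 1, so the series converges in ℤ_7 to 1/(1 − a) = 1/(1 − (-301)) = 1/302. Expand this rational in ℤ_7: compute digits iteratively via d_i = x_i mod 7, x_{i+1} = (x_i − d_i)/7. The first 4 digits are (1, 6, 1, 3).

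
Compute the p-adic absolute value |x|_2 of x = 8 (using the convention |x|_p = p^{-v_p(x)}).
|8|_2 = 1/8

Step 1 — compute v_2(x) by factoring powers of 2 out of the numerator and denominator: v_2(8) = 3. Step 2 — apply |x|_p = p^{-v_p(x)} = 2^{-3} = 1/8.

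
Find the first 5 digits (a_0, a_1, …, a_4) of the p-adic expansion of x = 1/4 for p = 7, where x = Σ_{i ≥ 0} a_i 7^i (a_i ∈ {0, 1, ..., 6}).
(a_0, …, a_4) = (2, 5, 1, 5, 1)

v_7(1/4) = 0 (numerator and denominator both coprime to 7), so x ∈ ℤ_7^×. Compute digits iteratively via a_i = x_i mod 7, x_{i+1} = (x_i − a_i)/7, with x_0 = x:
  x_0 = 1/4;  a_0 = 2;  x_1 = (x_0 − 2)/7 = -1/4
  x_1 = -1/4;  a_1 = 5;  x_2 = (x_1 − 5)/7 = -3/4
  x_2 = -3/4;  a_2 = 1;  x_3 = (x_2 − 1)/7 = -1/4
  x_3 = -1/4;  a_3 = 5;  x_4 = (x_3 − 5)/7 = -3/4
  x_4 = -3/4;  a_4 = 1;  x_5 = (x_4 − 1)/7 = -1/4
Digits: (2, 5, 1, 5, 1).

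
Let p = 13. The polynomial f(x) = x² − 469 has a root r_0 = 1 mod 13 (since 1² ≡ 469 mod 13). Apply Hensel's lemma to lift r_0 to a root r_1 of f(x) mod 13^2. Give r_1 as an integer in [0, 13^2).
r_1 = 66 (mod 169)

Hensel's recurrence: r_{i+1} = r_i − f(r_i)·(f′(r_i))^{-1} mod 13^{i+2}, with f′(x) = 2x. Iterate:
  r_0 = 1 (mod 13)
  r_1 = 66 (mod 169)
Final: r_1 = 66, and one checks f(r_1) ≡ 0 mod 13^2.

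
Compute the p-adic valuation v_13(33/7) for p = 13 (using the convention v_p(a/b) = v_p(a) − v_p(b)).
v_13(33/7) = 0

Factor powers of 13 from the numerator and denominator of the reduced fraction: 33 = 13^0 · 33 and 7 = 13^0 · 7. Apply v_p(a/b) = v_p(a) − v_p(b): v_13(33/7) = 0 − 0 = 0.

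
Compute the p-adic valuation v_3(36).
v_3(36) = 2

v_3(n) is the largest exponent k such that 3^k divides n. Factor out: 36 = 3^2 · 4. (Sign doesn't affect v_p.) So v_3(36) = 2.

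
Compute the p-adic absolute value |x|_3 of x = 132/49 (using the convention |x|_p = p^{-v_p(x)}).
|132/49|_3 = 1/3

Step 1 — compute v_3(x) by factoring powers of 3 out of the numerator and denominator: v_3(132/49) = 1. Step 2 — apply |x|_p = p^{-v_p(x)} = 3^{-1} = 1/3.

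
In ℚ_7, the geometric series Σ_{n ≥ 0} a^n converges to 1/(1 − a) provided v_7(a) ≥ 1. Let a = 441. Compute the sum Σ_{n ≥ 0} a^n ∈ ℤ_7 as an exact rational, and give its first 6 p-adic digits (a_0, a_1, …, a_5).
Σ a^n = 1/(1 − a) = -1/440;  first 6 digits = (1, 0, 2, 1, 4, 4)

v_7(a) = 2 ≥ 1, so the series converges in ℤ_7 to 1/(1 − a) = 1/(1 − 441) = -1/440. Expand this rational in ℤ_7: compute digits iteratively via d_i = x_i mod 7, x_{i+1} = (x_i − d_i)/7. The first 6 digits are (1, 0, 2, 1, 4, 4).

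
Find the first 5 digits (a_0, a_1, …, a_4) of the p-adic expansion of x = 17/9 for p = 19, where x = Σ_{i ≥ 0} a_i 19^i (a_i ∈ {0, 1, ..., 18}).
(a_0, …, a_4) = (4, 2, 2, 2, 2)

v_19(17/9) = 0 (numerator and denominator both coprime to 19), so x ∈ ℤ_19^×. Compute digits iteratively via a_i = x_i mod 19, x_{i+1} = (x_i − a_i)/19, with x_0 = x:
  x_0 = 17/9;  a_0 = 4;  x_1 = (x_0 − 4)/19 = -1/9
  x_1 = -1/9;  a_1 = 2;  x_2 = (x_1 − 2)/19 = -1/9
  x_2 = -1/9;  a_2 = 2;  x_3 = (x_2 − 2)/19 = -1/9
  x_3 = -1/9;  a_3 = 2;  x_4 = (x_3 − 2)/19 = -1/9
  x_4 = -1/9;  a_4 = 2;  x_5 = (x_4 − 2)/19 = -1/9
Digits: (4, 2, 2, 2, 2).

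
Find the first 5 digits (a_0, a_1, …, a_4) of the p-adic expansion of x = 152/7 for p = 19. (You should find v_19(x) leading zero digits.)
(a_0, …, a_4) = (0, 12, 13, 2, 8)

v_19(152/7) = 1, so a_0 = ... = a_0 = 0. Factor out: x = 19^1 · u with u = 8/7 a unit in ℤ_19. Expand u iteratively via a_{v+i} = u_i mod 19, u_{i+1} = (u_i − a_{v+i})/19:
  u_0 = 8/7;  a_1 = 12;  u_1 = (u_0 − 12)/19 = -4/7
  u_1 = -4/7;  a_2 = 13;  u_2 = (u_1 − 13)/19 = -5/7
  u_2 = -5/7;  a_3 = 2;  u_3 = (u_2 − 2)/19 = -1/7
  u_3 = -1/7;  a_4 = 8;  u_4 = (u_3 − 8)/19 = -3/7
Digits: (0, 12, 13, 2, 8).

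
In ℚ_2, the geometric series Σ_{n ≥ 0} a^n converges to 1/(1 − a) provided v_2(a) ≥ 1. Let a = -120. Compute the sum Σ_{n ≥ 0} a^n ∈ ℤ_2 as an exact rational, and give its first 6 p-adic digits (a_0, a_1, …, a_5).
Σ a^n = 1/(1 − a) = 1/121;  first 6 digits = (1, 0, 0, 1, 0, 0)

v_2(a) = 3 ≥ 1, so the series converges in ℤ_2 to 1/(1 − a) = 1/(1 − (-120)) = 1/121. Expand this rational in ℤ_2: compute digits iteratively via d_i = x_i mod 2, x_{i+1} = (x_i − d_i)/2. The first 6 digits are (1, 0, 0, 1, 0, 0).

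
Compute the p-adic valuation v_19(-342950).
v_19(-342950) = 3

v_19(n) is the largest exponent k such that 19^k divides n. Factor out: -342950 = -19^3 · 50. (Sign doesn't affect v_p.) So v_19(-342950) = 3.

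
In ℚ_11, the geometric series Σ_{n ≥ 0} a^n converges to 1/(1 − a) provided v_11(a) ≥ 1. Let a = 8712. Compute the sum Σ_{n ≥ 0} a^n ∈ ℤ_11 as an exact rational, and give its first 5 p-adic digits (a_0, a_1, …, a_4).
Σ a^n = 1/(1 − a) = -1/8711;  first 5 digits = (1, 0, 6, 6, 3)

v_11(a) = 2 ≥ 1, so the series converges in ℤ_11 to 1/(1 − a) = 1/(1 − 8712) = -1/8711. Expand this rational in ℤ_11: compute digits iteratively via d_i = x_i mod 11, x_{i+1} = (x_i − d_i)/11. The first 5 digits are (1, 0, 6, 6, 3).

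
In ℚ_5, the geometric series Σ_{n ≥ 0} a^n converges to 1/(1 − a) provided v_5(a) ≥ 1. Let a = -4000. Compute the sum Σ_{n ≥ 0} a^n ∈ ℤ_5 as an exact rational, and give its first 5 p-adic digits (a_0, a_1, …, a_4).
Σ a^n = 1/(1 − a) = 1/4001;  first 5 digits = (1, 0, 0, 3, 3)

v_5(a) = 3 ≥ 1, so the series converges in ℤ_5 to 1/(1 − a) = 1/(1 − (-4000)) = 1/4001. Expand this rational in ℤ_5: compute digits iteratively via d_i = x_i mod 5, x_{i+1} = (x_i − d_i)/5. The first 5 digits are (1, 0, 0, 3, 3).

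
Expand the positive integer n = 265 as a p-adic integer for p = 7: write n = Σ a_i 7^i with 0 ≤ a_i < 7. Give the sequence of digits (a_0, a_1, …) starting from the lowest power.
(a_0, a_1, …) = (6, 2, 5)

Repeated division by 7 gives the digits low-to-high: 265 = 6 + 2·7^1 + 5·7^2. Digit sequence: (6, 2, 5).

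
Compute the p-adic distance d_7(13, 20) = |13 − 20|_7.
d_7(13, 20) = 1/7

Step 1 — x − y = 13 − 20 = -7. Step 2 — v_7(-7) = 1 (factor: -7 = −(7^1 · 1); the sign does not affect v_p). Step 3 — |x − y|_7 = 7^{-1} = 1/7.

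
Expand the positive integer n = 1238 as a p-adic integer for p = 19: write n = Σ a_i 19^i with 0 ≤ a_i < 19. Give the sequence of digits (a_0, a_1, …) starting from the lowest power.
(a_0, a_1, …) = (3, 8, 3)

Repeated division by 19 gives the digits low-to-high: 1238 = 3 + 8·19^1 + 3·19^2. Digit sequence: (3, 8, 3).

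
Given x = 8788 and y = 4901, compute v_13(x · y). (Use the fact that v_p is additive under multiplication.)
v_13(43069988) = 5

v_p(x) = 3 (factor: 8788 = 13^3 · 4); v_p(y) = 2 (factor: 4901 = 13^2 · 29). Additivity: v_p(xy) = v_p(x) + v_p(y) = 3 + 2 = 5. (Direct check: xy = 43069988 = 13^5 · (116).)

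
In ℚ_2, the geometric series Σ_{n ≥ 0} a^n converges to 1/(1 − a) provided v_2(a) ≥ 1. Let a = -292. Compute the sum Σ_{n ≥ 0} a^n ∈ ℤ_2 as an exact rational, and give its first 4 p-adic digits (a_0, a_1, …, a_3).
Σ a^n = 1/(1 − a) = 1/293;  first 4 digits = (1, 0, 1, 1)

v_2(a) = 2 ≥ 1, so the series converges in ℤ_2 to 1/(1 − a) = 1/(1 − (-292)) = 1/293. Expand this rational in ℤ_2: compute digits iteratively via d_i = x_i mod 2, x_{i+1} = (x_i − d_i)/2. The first 4 digits are (1, 0, 1, 1).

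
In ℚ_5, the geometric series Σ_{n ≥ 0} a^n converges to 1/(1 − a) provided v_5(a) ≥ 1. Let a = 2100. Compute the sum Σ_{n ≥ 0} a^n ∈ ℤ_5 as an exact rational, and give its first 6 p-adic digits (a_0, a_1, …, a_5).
Σ a^n = 1/(1 − a) = -1/2099;  first 6 digits = (1, 0, 4, 1, 4, 1)

v_5(a) = 2 ≥ 1, so the series converges in ℤ_5 to 1/(1 − a) = 1/(1 − 2100) = -1/2099. Expand this rational in ℤ_5: compute digits iteratively via d_i = x_i mod 5, x_{i+1} = (x_i − d_i)/5. The first 6 digits are (1, 0, 4, 1, 4, 1).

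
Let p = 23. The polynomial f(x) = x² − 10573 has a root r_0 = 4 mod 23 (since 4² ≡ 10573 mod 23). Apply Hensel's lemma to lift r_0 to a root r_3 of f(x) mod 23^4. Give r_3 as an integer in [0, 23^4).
r_3 = 189317 (mod 279841)

Hensel's recurrence: r_{i+1} = r_i − f(r_i)·(f′(r_i))^{-1} mod 23^{i+2}, with f′(x) = 2x. Iterate:
  r_0 = 4 (mod 23)
  r_1 = 464 (mod 529)
  r_2 = 6812 (mod 12167)
  r_3 = 189317 (mod 279841)
Final: r_3 = 189317, and one checks f(r_3) ≡ 0 mod 23^4.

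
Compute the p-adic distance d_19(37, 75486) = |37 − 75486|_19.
d_19(37, 75486) = 1/6859

Step 1 — x − y = 37 − 75486 = -75449. Step 2 — v_19(-75449) = 3 (factor: -75449 = −(19^3 · 11); the sign does not affect v_p). Step 3 — |x − y|_19 = 19^{-3} = 1/6859.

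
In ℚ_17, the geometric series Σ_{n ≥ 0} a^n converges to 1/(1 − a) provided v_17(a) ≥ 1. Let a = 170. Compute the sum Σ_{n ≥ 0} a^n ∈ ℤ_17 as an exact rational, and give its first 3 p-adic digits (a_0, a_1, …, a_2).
Σ a^n = 1/(1 − a) = -1/169;  first 3 digits = (1, 10, 15)

v_17(a) = 1 ≥ 1, so the series converges in ℤ_17 to 1/(1 − a) = 1/(1 − 170) = -1/169. Expand this rational in ℤ_17: compute digits iteratively via d_i = x_i mod 17, x_{i+1} = (x_i − d_i)/17. The first 3 digits are (1, 10, 15).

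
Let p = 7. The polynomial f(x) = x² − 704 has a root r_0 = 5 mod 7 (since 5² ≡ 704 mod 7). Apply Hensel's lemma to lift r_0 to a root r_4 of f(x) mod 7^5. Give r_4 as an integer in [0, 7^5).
r_4 = 13739 (mod 16807)

Hensel's recurrence: r_{i+1} = r_i − f(r_i)·(f′(r_i))^{-1} mod 7^{i+2}, with f′(x) = 2x. Iterate:
  r_0 = 5 (mod 7)
  r_1 = 19 (mod 49)
  r_2 = 19 (mod 343)
  r_3 = 1734 (mod 2401)
  r_4 = 13739 (mod 16807)
Final: r_4 = 13739, and one checks f(r_4) ≡ 0 mod 7^5.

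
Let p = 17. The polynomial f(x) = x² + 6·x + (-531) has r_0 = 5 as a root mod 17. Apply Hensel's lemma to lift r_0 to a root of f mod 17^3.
r_2 = 1841 (mod 4913)

Hensel: r_{i+1} = r_i − f(r_i)·(f′(r_i))^{-1} mod 17^{i+2}, f′(x) = 2x + 6. Iterate:
  r_0 = 5 (mod 17)
  r_1 = 107 (mod 289)
  r_2 = 1841 (mod 4913)
Final: r = 1841 satisfies f(r) ≡ 0 mod 17^3.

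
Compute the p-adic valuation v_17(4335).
v_17(4335) = 2

v_17(n) is the largest exponent k such that 17^k divides n. Factor out: 4335 = 17^2 · 15. (Sign doesn't affect v_p.) So v_17(4335) = 2.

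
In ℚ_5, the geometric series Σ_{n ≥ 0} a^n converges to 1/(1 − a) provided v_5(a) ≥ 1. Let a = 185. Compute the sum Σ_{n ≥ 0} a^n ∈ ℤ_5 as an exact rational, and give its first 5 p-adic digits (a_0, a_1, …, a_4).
Σ a^n = 1/(1 − a) = -1/184;  first 5 digits = (1, 2, 1, 3, 1)

v_5(a) = 1 ≥ 1, so the series converges in ℤ_5 to 1/(1 − a) = 1/(1 − 185) = -1/184. Expand this rational in ℤ_5: compute digits iteratively via d_i = x_i mod 5, x_{i+1} = (x_i − d_i)/5. The first 5 digits are (1, 2, 1, 3, 1).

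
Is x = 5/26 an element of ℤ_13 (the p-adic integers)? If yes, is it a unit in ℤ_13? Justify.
x ∉ ℤ_13 (v_13(x) = -1 < 0)

ℤ_13 = {x ∈ ℚ_13 : v_13(x) ≥ 0} and ℤ_13^× = {x ∈ ℤ_13 : v_13(x) = 0}. Here v_13(5/26) = v_13(num) − v_13(den) = -1; compare against these criteria.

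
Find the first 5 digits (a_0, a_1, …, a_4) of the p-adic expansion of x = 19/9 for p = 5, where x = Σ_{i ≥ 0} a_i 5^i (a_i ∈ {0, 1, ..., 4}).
(a_0, …, a_4) = (1, 3, 0, 1, 2)

v_5(19/9) = 0 (numerator and denominator both coprime to 5), so x ∈ ℤ_5^×. Compute digits iteratively via a_i = x_i mod 5, x_{i+1} = (x_i − a_i)/5, with x_0 = x:
  x_0 = 19/9;  a_0 = 1;  x_1 = (x_0 − 1)/5 = 2/9
  x_1 = 2/9;  a_1 = 3;  x_2 = (x_1 − 3)/5 = -5/9
  x_2 = -5/9;  a_2 = 0;  x_3 = (x_2 − 0)/5 = -1/9
  x_3 = -1/9;  a_3 = 1;  x_4 = (x_3 − 1)/5 = -2/9
  x_4 = -2/9;  a_4 = 2;  x_5 = (x_4 − 2)/5 = -4/9
Digits: (1, 3, 0, 1, 2).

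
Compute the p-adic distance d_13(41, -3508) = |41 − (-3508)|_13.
d_13(41, -3508) = 1/169

Step 1 — x − y = 41 − (-3508) = 3549. Step 2 — v_13(3549) = 2 (factor: 3549 = (13^2 · 21); the sign does not affect v_p). Step 3 — |x − y|_13 = 13^{-2} = 1/169.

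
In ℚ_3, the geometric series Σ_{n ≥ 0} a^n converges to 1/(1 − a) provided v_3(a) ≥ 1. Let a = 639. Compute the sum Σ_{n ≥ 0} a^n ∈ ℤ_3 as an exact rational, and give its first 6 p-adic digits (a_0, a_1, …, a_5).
Σ a^n = 1/(1 − a) = -1/638;  first 6 digits = (1, 0, 2, 2, 2, 2)

v_3(a) = 2 ≥ 1, so the series converges in ℤ_3 to 1/(1 − a) = 1/(1 − 639) = -1/638. Expand this rational in ℤ_3: compute digits iteratively via d_i = x_i mod 3, x_{i+1} = (x_i − d_i)/3. The first 6 digits are (1, 0, 2, 2, 2, 2).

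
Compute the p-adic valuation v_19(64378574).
v_19(64378574) = 5

v_19(n) is the largest exponent k such that 19^k divides n. Factor out: 64378574 = 19^5 · 26. (Sign doesn't affect v_p.) So v_19(64378574) = 5.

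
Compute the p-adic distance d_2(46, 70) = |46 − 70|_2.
d_2(46, 70) = 1/8

Step 1 — x − y = 46 − 70 = -24. Step 2 — v_2(-24) = 3 (factor: -24 = −(2^3 · 3); the sign does not affect v_p). Step 3 — |x − y|_2 = 2^{-3} = 1/8.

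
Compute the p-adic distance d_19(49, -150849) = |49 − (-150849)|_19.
d_19(49, -150849) = 1/6859

Step 1 — x − y = 49 − (-150849) = 150898. Step 2 — v_19(150898) = 3 (factor: 150898 = (19^3 · 22); the sign does not affect v_p). Step 3 — |x − y|_19 = 19^{-3} = 1/6859.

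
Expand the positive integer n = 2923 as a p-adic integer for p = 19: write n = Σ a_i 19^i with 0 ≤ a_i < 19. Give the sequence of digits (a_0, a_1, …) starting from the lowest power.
(a_0, a_1, …) = (16, 1, 8)

Repeated division by 19 gives the digits low-to-high: 2923 = 16 + 1·19^1 + 8·19^2. Digit sequence: (16, 1, 8).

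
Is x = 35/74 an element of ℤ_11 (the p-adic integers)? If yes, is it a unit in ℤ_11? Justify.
x ∈ ℤ_11^× (unit); v_11(x) = 0

ℤ_11 = {x ∈ ℚ_11 : v_11(x) ≥ 0} and ℤ_11^× = {x ∈ ℤ_11 : v_11(x) = 0}. Here v_11(35/74) = v_11(num) − v_11(den) = 0; compare against these criteria.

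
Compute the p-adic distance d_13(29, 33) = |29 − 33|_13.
d_13(29, 33) = 1

Step 1 — x − y = 29 − 33 = -4. Step 2 — v_13(-4) = 0 (factor: -4 = −(13^0 · 4); the sign does not affect v_p). Step 3 — |x − y|_13 = 13^{0} = 1.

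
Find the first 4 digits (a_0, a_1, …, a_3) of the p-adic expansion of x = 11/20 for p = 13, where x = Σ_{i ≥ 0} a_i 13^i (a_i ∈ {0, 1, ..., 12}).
(a_0, …, a_3) = (9, 0, 11, 5)

v_13(11/20) = 0 (numerator and denominator both coprime to 13), so x ∈ ℤ_13^×. Compute digits iteratively via a_i = x_i mod 13, x_{i+1} = (x_i − a_i)/13, with x_0 = x:
  x_0 = 11/20;  a_0 = 9;  x_1 = (x_0 − 9)/13 = -13/20
  x_1 = -13/20;  a_1 = 0;  x_2 = (x_1 − 0)/13 = -1/20
  x_2 = -1/20;  a_2 = 11;  x_3 = (x_2 − 11)/13 = -17/20
  x_3 = -17/20;  a_3 = 5;  x_4 = (x_3 − 5)/13 = -9/20
Digits: (9, 0, 11, 5).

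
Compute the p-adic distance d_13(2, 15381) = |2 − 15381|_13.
d_13(2, 15381) = 1/2197

Step 1 — x − y = 2 − 15381 = -15379. Step 2 — v_13(-15379) = 3 (factor: -15379 = −(13^3 · 7); the sign does not affect v_p). Step 3 — |x − y|_13 = 13^{-3} = 1/2197.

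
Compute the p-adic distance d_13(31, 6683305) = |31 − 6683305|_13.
d_13(31, 6683305) = 1/371293

Step 1 — x − y = 31 − 6683305 = -6683274. Step 2 — v_13(-6683274) = 5 (factor: -6683274 = −(13^5 · 18); the sign does not affect v_p). Step 3 — |x − y|_13 = 13^{-5} = 1/371293.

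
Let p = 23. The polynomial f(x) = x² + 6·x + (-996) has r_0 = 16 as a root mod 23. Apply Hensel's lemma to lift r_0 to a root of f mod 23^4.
r_3 = 230315 (mod 279841)

Hensel: r_{i+1} = r_i − f(r_i)·(f′(r_i))^{-1} mod 23^{i+2}, f′(x) = 2x + 6. Iterate:
  r_0 = 16 (mod 23)
  r_1 = 200 (mod 529)
  r_2 = 11309 (mod 12167)
  r_3 = 230315 (mod 279841)
Final: r = 230315 satisfies f(r) ≡ 0 mod 23^4.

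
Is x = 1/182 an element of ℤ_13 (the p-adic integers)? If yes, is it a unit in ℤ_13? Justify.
x ∉ ℤ_13 (v_13(x) = -1 < 0)

ℤ_13 = {x ∈ ℚ_13 : v_13(x) ≥ 0} and ℤ_13^× = {x ∈ ℤ_13 : v_13(x) = 0}. Here v_13(1/182) = v_13(num) − v_13(den) = -1; compare against these criteria.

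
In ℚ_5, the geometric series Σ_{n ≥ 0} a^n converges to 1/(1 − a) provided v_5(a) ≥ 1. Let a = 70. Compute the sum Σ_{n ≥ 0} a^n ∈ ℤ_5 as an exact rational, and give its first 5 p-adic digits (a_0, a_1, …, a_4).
Σ a^n = 1/(1 − a) = -1/69;  first 5 digits = (1, 4, 3, 3, 2)

v_5(a) = 1 ≥ 1, so the series converges in ℤ_5 to 1/(1 − a) = 1/(1 − 70) = -1/69. Expand this rational in ℤ_5: compute digits iteratively via d_i = x_i mod 5, x_{i+1} = (x_i − d_i)/5. The first 5 digits are (1, 4, 3, 3, 2).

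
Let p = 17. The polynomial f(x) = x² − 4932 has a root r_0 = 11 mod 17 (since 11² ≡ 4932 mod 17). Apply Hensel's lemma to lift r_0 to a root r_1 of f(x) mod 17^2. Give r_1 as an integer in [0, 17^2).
r_1 = 164 (mod 289)

Hensel's recurrence: r_{i+1} = r_i − f(r_i)·(f′(r_i))^{-1} mod 17^{i+2}, with f′(x) = 2x. Iterate:
  r_0 = 11 (mod 17)
  r_1 = 164 (mod 289)
Final: r_1 = 164, and one checks f(r_1) ≡ 0 mod 17^2.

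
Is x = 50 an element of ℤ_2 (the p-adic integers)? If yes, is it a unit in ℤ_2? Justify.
x ∈ ℤ_2 but not a unit; v_2(x) = 1 > 0

ℤ_2 = {x ∈ ℚ_2 : v_2(x) ≥ 0} and ℤ_2^× = {x ∈ ℤ_2 : v_2(x) = 0}. Here v_2(50) = v_2(num) − v_2(den) = 1; compare against these criteria.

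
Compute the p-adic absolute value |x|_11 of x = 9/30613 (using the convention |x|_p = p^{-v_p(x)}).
|9/30613|_11 = 1331

Step 1 — compute v_11(x) by factoring powers of 11 out of the numerator and denominator: v_11(9/30613) = -3. Step 2 — apply |x|_p = p^{-v_p(x)} = 11^{3} = 1331.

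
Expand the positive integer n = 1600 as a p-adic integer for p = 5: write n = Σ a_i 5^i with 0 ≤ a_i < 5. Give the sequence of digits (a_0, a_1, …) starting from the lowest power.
(a_0, a_1, …) = (0, 0, 4, 2, 2)

Repeated division by 5 gives the digits low-to-high: 1600 = 4·5^2 + 2·5^3 + 2·5^4. Digit sequence: (0, 0, 4, 2, 2).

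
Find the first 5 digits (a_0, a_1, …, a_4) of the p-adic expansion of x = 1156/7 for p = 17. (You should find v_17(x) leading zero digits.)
(a_0, …, a_4) = (0, 0, 3, 12, 9)

v_17(1156/7) = 2, so a_0 = ... = a_1 = 0. Factor out: x = 17^2 · u with u = 4/7 a unit in ℤ_17. Expand u iteratively via a_{v+i} = u_i mod 17, u_{i+1} = (u_i − a_{v+i})/17:
  u_0 = 4/7;  a_2 = 3;  u_1 = (u_0 − 3)/17 = -1/7
  u_1 = -1/7;  a_3 = 12;  u_2 = (u_1 − 12)/17 = -5/7
  u_2 = -5/7;  a_4 = 9;  u_3 = (u_2 − 9)/17 = -4/7
Digits: (0, 0, 3, 12, 9).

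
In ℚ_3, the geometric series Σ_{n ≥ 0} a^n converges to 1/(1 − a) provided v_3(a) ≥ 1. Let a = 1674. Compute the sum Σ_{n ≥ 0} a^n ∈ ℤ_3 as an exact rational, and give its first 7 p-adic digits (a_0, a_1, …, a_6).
Σ a^n = 1/(1 − a) = -1/1673;  first 7 digits = (1, 0, 0, 2, 2, 0, 0)

v_3(a) = 3 ≥ 1, so the series converges in ℤ_3 to 1/(1 − a) = 1/(1 − 1674) = -1/1673. Expand this rational in ℤ_3: compute digits iteratively via d_i = x_i mod 3, x_{i+1} = (x_i − d_i)/3. The first 7 digits are (1, 0, 0, 2, 2, 0, 0).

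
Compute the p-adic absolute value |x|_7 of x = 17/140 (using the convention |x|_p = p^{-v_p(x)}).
|17/140|_7 = 7

Step 1 — compute v_7(x) by factoring powers of 7 out of the numerator and denominator: v_7(17/140) = -1. Step 2 — apply |x|_p = p^{-v_p(x)} = 7^{1} = 7.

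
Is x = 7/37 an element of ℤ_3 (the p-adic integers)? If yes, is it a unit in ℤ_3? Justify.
x ∈ ℤ_3^× (unit); v_3(x) = 0

ℤ_3 = {x ∈ ℚ_3 : v_3(x) ≥ 0} and ℤ_3^× = {x ∈ ℤ_3 : v_3(x) = 0}. Here v_3(7/37) = v_3(num) − v_3(den) = 0; compare against these criteria.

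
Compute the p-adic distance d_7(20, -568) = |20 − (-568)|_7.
d_7(20, -568) = 1/49

Step 1 — x − y = 20 − (-568) = 588. Step 2 — v_7(588) = 2 (factor: 588 = (7^2 · 12); the sign does not affect v_p). Step 3 — |x − y|_7 = 7^{-2} = 1/49.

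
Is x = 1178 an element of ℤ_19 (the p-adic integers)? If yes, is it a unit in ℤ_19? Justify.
x ∈ ℤ_19 but not a unit; v_19(x) = 1 > 0

ℤ_19 = {x ∈ ℚ_19 : v_19(x) ≥ 0} and ℤ_19^× = {x ∈ ℤ_19 : v_19(x) = 0}. Here v_19(1178) = v_19(num) − v_19(den) = 1; compare against these criteria.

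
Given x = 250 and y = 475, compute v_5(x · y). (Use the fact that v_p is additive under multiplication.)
v_5(118750) = 5

v_p(x) = 3 (factor: 250 = 5^3 · 2); v_p(y) = 2 (factor: 475 = 5^2 · 19). Additivity: v_p(xy) = v_p(x) + v_p(y) = 3 + 2 = 5. (Direct check: xy = 118750 = 5^5 · (38).)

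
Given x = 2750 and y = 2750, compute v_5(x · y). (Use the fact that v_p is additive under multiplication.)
v_5(7562500) = 6

v_p(x) = 3 (factor: 2750 = 5^3 · 22); v_p(y) = 3 (factor: 2750 = 5^3 · 22). Additivity: v_p(xy) = v_p(x) + v_p(y) = 3 + 3 = 6. (Direct check: xy = 7562500 = 5^6 · (484).)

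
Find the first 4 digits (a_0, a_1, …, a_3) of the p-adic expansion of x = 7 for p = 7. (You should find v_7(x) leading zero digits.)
(a_0, …, a_3) = (0, 1, 0, 0)

v_7(7) = 1, so a_0 = ... = a_0 = 0. Factor out: x = 7^1 · u with u = 1 a unit in ℤ_7. Expand u iteratively via a_{v+i} = u_i mod 7, u_{i+1} = (u_i − a_{v+i})/7:
  u_0 = 1;  a_1 = 1;  u_1 = (u_0 − 1)/7 = 0
  u_1 = 0;  a_2 = 0;  u_2 = (u_1 − 0)/7 = 0
  u_2 = 0;  a_3 = 0;  u_3 = (u_2 − 0)/7 = 0
Digits: (0, 1, 0, 0).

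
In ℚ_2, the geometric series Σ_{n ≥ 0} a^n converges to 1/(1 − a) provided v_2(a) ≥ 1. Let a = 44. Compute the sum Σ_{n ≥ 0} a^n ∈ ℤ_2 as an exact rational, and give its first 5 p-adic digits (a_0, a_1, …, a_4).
Σ a^n = 1/(1 − a) = -1/43;  first 5 digits = (1, 0, 1, 1, 1)

v_2(a) = 2 ≥ 1, so the series converges in ℤ_2 to 1/(1 − a) = 1/(1 − 44) = -1/43. Expand this rational in ℤ_2: compute digits iteratively via d_i = x_i mod 2, x_{i+1} = (x_i − d_i)/2. The first 5 digits are (1, 0, 1, 1, 1).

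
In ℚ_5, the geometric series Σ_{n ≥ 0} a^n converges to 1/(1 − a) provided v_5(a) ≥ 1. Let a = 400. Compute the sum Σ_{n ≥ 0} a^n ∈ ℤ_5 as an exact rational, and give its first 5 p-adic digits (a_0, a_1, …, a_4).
Σ a^n = 1/(1 − a) = -1/399;  first 5 digits = (1, 0, 1, 3, 1)

v_5(a) = 2 ≥ 1, so the series converges in ℤ_5 to 1/(1 − a) = 1/(1 − 400) = -1/399. Expand this rational in ℤ_5: compute digits iteratively via d_i = x_i mod 5, x_{i+1} = (x_i − d_i)/5. The first 5 digits are (1, 0, 1, 3, 1).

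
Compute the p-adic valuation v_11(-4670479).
v_11(-4670479) = 5

v_11(n) is the largest exponent k such that 11^k divides n. Factor out: -4670479 = -11^5 · 29. (Sign doesn't affect v_p.) So v_11(-4670479) = 5.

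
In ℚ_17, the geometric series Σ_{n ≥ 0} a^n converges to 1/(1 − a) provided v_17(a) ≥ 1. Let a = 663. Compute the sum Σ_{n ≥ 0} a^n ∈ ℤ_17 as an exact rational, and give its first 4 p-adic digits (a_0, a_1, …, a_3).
Σ a^n = 1/(1 − a) = -1/662;  first 4 digits = (1, 5, 10, 10)

v_17(a) = 1 ≥ 1, so the series converges in ℤ_17 to 1/(1 − a) = 1/(1 − 663) = -1/662. Expand this rational in ℤ_17: compute digits iteratively via d_i = x_i mod 17, x_{i+1} = (x_i − d_i)/17. The first 4 digits are (1, 5, 10, 10).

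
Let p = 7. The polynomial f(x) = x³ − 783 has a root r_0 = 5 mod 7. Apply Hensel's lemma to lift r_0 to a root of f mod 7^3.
r_2 = 313 (mod 343)

Hensel: r_{i+1} = r_i − f(r_i)/f′(r_i) mod 7^{i+2}, where f′(x) = 3x². Iterate:
  r_0 = 5 (mod 7)
  r_1 = 19 (mod 49)
  r_2 = 313 (mod 343)
Final: r = 313 with f(r) ≡ 0 mod 7^3.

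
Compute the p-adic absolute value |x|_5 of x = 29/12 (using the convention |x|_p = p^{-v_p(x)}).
|29/12|_5 = 1

Step 1 — compute v_5(x) by factoring powers of 5 out of the numerator and denominator: v_5(29/12) = 0. Step 2 — apply |x|_p = p^{-v_p(x)} = 5^{0} = 1.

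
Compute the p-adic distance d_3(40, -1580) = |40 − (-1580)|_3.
d_3(40, -1580) = 1/81

Step 1 — x − y = 40 − (-1580) = 1620. Step 2 — v_3(1620) = 4 (factor: 1620 = (3^4 · 20); the sign does not affect v_p). Step 3 — |x − y|_3 = 3^{-4} = 1/81.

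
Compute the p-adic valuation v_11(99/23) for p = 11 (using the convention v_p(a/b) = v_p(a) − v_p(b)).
v_11(99/23) = 1

Factor powers of 11 from the numerator and denominator of the reduced fraction: 99 = 11^1 · 9 and 23 = 11^0 · 23. Apply v_p(a/b) = v_p(a) − v_p(b): v_11(99/23) = 1 − 0 = 1.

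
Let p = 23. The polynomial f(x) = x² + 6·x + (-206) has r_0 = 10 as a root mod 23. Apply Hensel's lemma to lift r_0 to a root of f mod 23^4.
r_3 = 142679 (mod 279841)

Hensel: r_{i+1} = r_i − f(r_i)·(f′(r_i))^{-1} mod 23^{i+2}, f′(x) = 2x + 6. Iterate:
  r_0 = 10 (mod 23)
  r_1 = 378 (mod 529)
  r_2 = 8842 (mod 12167)
  r_3 = 142679 (mod 279841)
Final: r = 142679 satisfies f(r) ≡ 0 mod 23^4.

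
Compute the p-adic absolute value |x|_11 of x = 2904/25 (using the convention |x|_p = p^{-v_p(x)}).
|2904/25|_11 = 1/121

Step 1 — compute v_11(x) by factoring powers of 11 out of the numerator and denominator: v_11(2904/25) = 2. Step 2 — apply |x|_p = p^{-v_p(x)} = 11^{-2} = 1/121.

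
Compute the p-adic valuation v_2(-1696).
v_2(-1696) = 5

v_2(n) is the largest exponent k such that 2^k divides n. Factor out: -1696 = -2^5 · 53. (Sign doesn't affect v_p.) So v_2(-1696) = 5.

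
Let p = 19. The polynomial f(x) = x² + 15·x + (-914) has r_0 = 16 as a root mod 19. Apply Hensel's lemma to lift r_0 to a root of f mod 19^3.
r_2 = 624 (mod 6859)

Hensel: r_{i+1} = r_i − f(r_i)·(f′(r_i))^{-1} mod 19^{i+2}, f′(x) = 2x + 15. Iterate:
  r_0 = 16 (mod 19)
  r_1 = 263 (mod 361)
  r_2 = 624 (mod 6859)
Final: r = 624 satisfies f(r) ≡ 0 mod 19^3.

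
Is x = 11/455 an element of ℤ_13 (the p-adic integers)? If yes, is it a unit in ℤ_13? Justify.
x ∉ ℤ_13 (v_13(x) = -1 < 0)

ℤ_13 = {x ∈ ℚ_13 : v_13(x) ≥ 0} and ℤ_13^× = {x ∈ ℤ_13 : v_13(x) = 0}. Here v_13(11/455) = v_13(num) − v_13(den) = -1; compare against these criteria.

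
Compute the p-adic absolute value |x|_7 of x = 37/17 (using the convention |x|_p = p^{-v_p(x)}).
|37/17|_7 = 1

Step 1 — compute v_7(x) by factoring powers of 7 out of the numerator and denominator: v_7(37/17) = 0. Step 2 — apply |x|_p = p^{-v_p(x)} = 7^{0} = 1.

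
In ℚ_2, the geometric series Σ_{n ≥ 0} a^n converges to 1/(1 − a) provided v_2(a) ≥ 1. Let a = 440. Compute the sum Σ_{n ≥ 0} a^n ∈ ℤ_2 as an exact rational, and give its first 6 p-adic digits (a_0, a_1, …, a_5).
Σ a^n = 1/(1 − a) = -1/439;  first 6 digits = (1, 0, 0, 1, 1, 1)

v_2(a) = 3 ≥ 1, so the series converges in ℤ_2 to 1/(1 − a) = 1/(1 − 440) = -1/439. Expand this rational in ℤ_2: compute digits iteratively via d_i = x_i mod 2, x_{i+1} = (x_i − d_i)/2. The first 6 digits are (1, 0, 0, 1, 1, 1).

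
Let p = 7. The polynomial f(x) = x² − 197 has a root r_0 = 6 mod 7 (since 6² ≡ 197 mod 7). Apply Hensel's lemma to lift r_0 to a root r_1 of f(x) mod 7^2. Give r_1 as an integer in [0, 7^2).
r_1 = 48 (mod 49)

Hensel's recurrence: r_{i+1} = r_i − f(r_i)·(f′(r_i))^{-1} mod 7^{i+2}, with f′(x) = 2x. Iterate:
  r_0 = 6 (mod 7)
  r_1 = 48 (mod 49)
Final: r_1 = 48, and one checks f(r_1) ≡ 0 mod 7^2.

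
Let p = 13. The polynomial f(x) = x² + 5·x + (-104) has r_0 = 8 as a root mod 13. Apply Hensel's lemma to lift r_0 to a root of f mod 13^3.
r_2 = 8 (mod 2197)

Hensel: r_{i+1} = r_i − f(r_i)·(f′(r_i))^{-1} mod 13^{i+2}, f′(x) = 2x + 5. Iterate:
  r_0 = 8 (mod 13)
  r_1 = 8 (mod 169)
  r_2 = 8 (mod 2197)
Final: r = 8 satisfies f(r) ≡ 0 mod 13^3.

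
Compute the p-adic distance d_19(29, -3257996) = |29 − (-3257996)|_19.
d_19(29, -3257996) = 1/130321

Step 1 — x − y = 29 − (-3257996) = 3258025. Step 2 — v_19(3258025) = 4 (factor: 3258025 = (19^4 · 25); the sign does not affect v_p). Step 3 — |x − y|_19 = 19^{-4} = 1/130321.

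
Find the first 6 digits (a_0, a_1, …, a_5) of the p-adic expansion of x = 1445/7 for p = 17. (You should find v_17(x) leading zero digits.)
(a_0, …, a_5) = (0, 0, 8, 2, 12, 9)

v_17(1445/7) = 2, so a_0 = ... = a_1 = 0. Factor out: x = 17^2 · u with u = 5/7 a unit in ℤ_17. Expand u iteratively via a_{v+i} = u_i mod 17, u_{i+1} = (u_i − a_{v+i})/17:
  u_0 = 5/7;  a_2 = 8;  u_1 = (u_0 − 8)/17 = -3/7
  u_1 = -3/7;  a_3 = 2;  u_2 = (u_1 − 2)/17 = -1/7
  u_2 = -1/7;  a_4 = 12;  u_3 = (u_2 − 12)/17 = -5/7
  u_3 = -5/7;  a_5 = 9;  u_4 = (u_3 − 9)/17 = -4/7
Digits: (0, 0, 8, 2, 12, 9).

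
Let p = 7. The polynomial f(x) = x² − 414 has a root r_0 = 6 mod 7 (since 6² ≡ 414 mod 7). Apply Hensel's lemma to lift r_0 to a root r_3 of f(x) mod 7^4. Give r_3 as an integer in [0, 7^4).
r_3 = 1777 (mod 2401)

Hensel's recurrence: r_{i+1} = r_i − f(r_i)·(f′(r_i))^{-1} mod 7^{i+2}, with f′(x) = 2x. Iterate:
  r_0 = 6 (mod 7)
  r_1 = 13 (mod 49)
  r_2 = 62 (mod 343)
  r_3 = 1777 (mod 2401)
Final: r_3 = 1777, and one checks f(r_3) ≡ 0 mod 7^4.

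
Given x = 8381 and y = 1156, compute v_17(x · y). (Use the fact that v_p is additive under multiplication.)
v_17(9688436) = 4

v_p(x) = 2 (factor: 8381 = 17^2 · 29); v_p(y) = 2 (factor: 1156 = 17^2 · 4). Additivity: v_p(xy) = v_p(x) + v_p(y) = 2 + 2 = 4. (Direct check: xy = 9688436 = 17^4 · (116).)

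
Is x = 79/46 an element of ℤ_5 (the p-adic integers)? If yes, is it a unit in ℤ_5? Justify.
x ∈ ℤ_5^× (unit); v_5(x) = 0

ℤ_5 = {x ∈ ℚ_5 : v_5(x) ≥ 0} and ℤ_5^× = {x ∈ ℤ_5 : v_5(x) = 0}. Here v_5(79/46) = v_5(num) − v_5(den) = 0; compare against these criteria.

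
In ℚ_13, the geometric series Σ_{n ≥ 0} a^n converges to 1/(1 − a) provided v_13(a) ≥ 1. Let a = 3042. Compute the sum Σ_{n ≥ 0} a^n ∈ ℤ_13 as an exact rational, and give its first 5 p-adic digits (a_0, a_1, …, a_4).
Σ a^n = 1/(1 − a) = -1/3041;  first 5 digits = (1, 0, 5, 1, 12)

v_13(a) = 2 ≥ 1, so the series converges in ℤ_13 to 1/(1 − a) = 1/(1 − 3042) = -1/3041. Expand this rational in ℤ_13: compute digits iteratively via d_i = x_i mod 13, x_{i+1} = (x_i − d_i)/13. The first 5 digits are (1, 0, 5, 1, 12).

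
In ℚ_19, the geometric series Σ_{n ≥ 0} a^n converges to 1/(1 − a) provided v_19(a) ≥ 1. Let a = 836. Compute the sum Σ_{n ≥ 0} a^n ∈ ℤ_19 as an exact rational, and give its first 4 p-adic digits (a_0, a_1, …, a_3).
Σ a^n = 1/(1 − a) = -1/835;  first 4 digits = (1, 6, 0, 14)

v_19(a) = 1 ≥ 1, so the series converges in ℤ_19 to 1/(1 − a) = 1/(1 − 836) = -1/835. Expand this rational in ℤ_19: compute digits iteratively via d_i = x_i mod 19, x_{i+1} = (x_i − d_i)/19. The first 4 digits are (1, 6, 0, 14).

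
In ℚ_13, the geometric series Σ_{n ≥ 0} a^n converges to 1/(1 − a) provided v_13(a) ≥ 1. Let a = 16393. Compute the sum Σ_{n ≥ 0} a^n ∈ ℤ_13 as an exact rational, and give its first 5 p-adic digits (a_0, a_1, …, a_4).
Σ a^n = 1/(1 − a) = -1/16392;  first 5 digits = (1, 0, 6, 7, 10)

v_13(a) = 2 ≥ 1, so the series converges in ℤ_13 to 1/(1 − a) = 1/(1 − 16393) = -1/16392. Expand this rational in ℤ_13: compute digits iteratively via d_i = x_i mod 13, x_{i+1} = (x_i − d_i)/13. The first 5 digits are (1, 0, 6, 7, 10).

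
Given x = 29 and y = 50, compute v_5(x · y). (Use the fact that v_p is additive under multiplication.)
v_5(1450) = 2

v_p(x) = 0 (factor: 29 = 5^0 · 29); v_p(y) = 2 (factor: 50 = 5^2 · 2). Additivity: v_p(xy) = v_p(x) + v_p(y) = 0 + 2 = 2. (Direct check: xy = 1450 = 5^2 · (58).)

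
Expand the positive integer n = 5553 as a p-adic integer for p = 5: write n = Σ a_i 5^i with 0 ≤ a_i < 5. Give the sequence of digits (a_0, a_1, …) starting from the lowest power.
(a_0, a_1, …) = (3, 0, 2, 4, 3, 1)

Repeated division by 5 gives the digits low-to-high: 5553 = 3 + 2·5^2 + 4·5^3 + 3·5^4 + 1·5^5. Digit sequence: (3, 0, 2, 4, 3, 1).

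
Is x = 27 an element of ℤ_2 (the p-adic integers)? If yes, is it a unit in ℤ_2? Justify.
x ∈ ℤ_2^× (unit); v_2(x) = 0

ℤ_2 = {x ∈ ℚ_2 : v_2(x) ≥ 0} and ℤ_2^× = {x ∈ ℤ_2 : v_2(x) = 0}. Here v_2(27) = v_2(num) − v_2(den) = 0; compare against these criteria.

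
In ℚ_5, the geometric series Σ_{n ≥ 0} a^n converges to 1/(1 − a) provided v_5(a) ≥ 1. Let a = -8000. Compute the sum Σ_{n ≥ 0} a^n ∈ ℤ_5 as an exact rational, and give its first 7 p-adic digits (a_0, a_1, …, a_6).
Σ a^n = 1/(1 − a) = 1/8001;  first 7 digits = (1, 0, 0, 1, 2, 2, 0)

v_5(a) = 3 ≥ 1, so the series converges in ℤ_5 to 1/(1 − a) = 1/(1 − (-8000)) = 1/8001. Expand this rational in ℤ_5: compute digits iteratively via d_i = x_i mod 5, x_{i+1} = (x_i − d_i)/5. The first 7 digits are (1, 0, 0, 1, 2, 2, 0).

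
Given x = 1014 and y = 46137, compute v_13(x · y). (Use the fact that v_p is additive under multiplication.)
v_13(46782918) = 5

v_p(x) = 2 (factor: 1014 = 13^2 · 6); v_p(y) = 3 (factor: 46137 = 13^3 · 21). Additivity: v_p(xy) = v_p(x) + v_p(y) = 2 + 3 = 5. (Direct check: xy = 46782918 = 13^5 · (126).)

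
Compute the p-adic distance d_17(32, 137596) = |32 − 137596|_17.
d_17(32, 137596) = 1/4913

Step 1 — x − y = 32 − 137596 = -137564. Step 2 — v_17(-137564) = 3 (factor: -137564 = −(17^3 · 28); the sign does not affect v_p). Step 3 — |x − y|_17 = 17^{-3} = 1/4913.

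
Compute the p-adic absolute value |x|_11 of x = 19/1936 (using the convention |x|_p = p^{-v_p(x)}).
|19/1936|_11 = 121

Step 1 — compute v_11(x) by factoring powers of 11 out of the numerator and denominator: v_11(19/1936) = -2. Step 2 — apply |x|_p = p^{-v_p(x)} = 11^{2} = 121.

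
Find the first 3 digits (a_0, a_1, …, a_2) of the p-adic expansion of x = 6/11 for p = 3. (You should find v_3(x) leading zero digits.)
(a_0, …, a_2) = (0, 1, 0)

v_3(6/11) = 1, so a_0 = ... = a_0 = 0. Factor out: x = 3^1 · u with u = 2/11 a unit in ℤ_3. Expand u iteratively via a_{v+i} = u_i mod 3, u_{i+1} = (u_i − a_{v+i})/3:
  u_0 = 2/11;  a_1 = 1;  u_1 = (u_0 − 1)/3 = -3/11
  u_1 = -3/11;  a_2 = 0;  u_2 = (u_1 − 0)/3 = -1/11
Digits: (0, 1, 0).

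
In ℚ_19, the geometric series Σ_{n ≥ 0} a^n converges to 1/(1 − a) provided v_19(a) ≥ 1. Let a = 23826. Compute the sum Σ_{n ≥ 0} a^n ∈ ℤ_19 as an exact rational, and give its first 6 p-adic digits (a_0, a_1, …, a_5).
Σ a^n = 1/(1 − a) = -1/23825;  first 6 digits = (1, 0, 9, 3, 5, 1)

v_19(a) = 2 ≥ 1, so the series converges in ℤ_19 to 1/(1 − a) = 1/(1 − 23826) = -1/23825. Expand this rational in ℤ_19: compute digits iteratively via d_i = x_i mod 19, x_{i+1} = (x_i − d_i)/19. The first 6 digits are (1, 0, 9, 3, 5, 1).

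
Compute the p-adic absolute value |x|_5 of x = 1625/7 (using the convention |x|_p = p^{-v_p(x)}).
|1625/7|_5 = 1/125

Step 1 — compute v_5(x) by factoring powers of 5 out of the numerator and denominator: v_5(1625/7) = 3. Step 2 — apply |x|_p = p^{-v_p(x)} = 5^{-3} = 1/125.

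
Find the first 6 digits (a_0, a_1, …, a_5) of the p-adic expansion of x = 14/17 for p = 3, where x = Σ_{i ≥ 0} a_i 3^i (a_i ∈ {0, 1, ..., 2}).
(a_0, …, a_5) = (1, 1, 0, 2, 0, 1)

v_3(14/17) = 0 (numerator and denominator both coprime to 3), so x ∈ ℤ_3^×. Compute digits iteratively via a_i = x_i mod 3, x_{i+1} = (x_i − a_i)/3, with x_0 = x:
  x_0 = 14/17;  a_0 = 1;  x_1 = (x_0 − 1)/3 = -1/17
  x_1 = -1/17;  a_1 = 1;  x_2 = (x_1 − 1)/3 = -6/17
  x_2 = -6/17;  a_2 = 0;  x_3 = (x_2 − 0)/3 = -2/17
  x_3 = -2/17;  a_3 = 2;  x_4 = (x_3 − 2)/3 = -12/17
  x_4 = -12/17;  a_4 = 0;  x_5 = (x_4 − 0)/3 = -4/17
  x_5 = -4/17;  a_5 = 1;  x_6 = (x_5 − 1)/3 = -7/17
Digits: (1, 1, 0, 2, 0, 1).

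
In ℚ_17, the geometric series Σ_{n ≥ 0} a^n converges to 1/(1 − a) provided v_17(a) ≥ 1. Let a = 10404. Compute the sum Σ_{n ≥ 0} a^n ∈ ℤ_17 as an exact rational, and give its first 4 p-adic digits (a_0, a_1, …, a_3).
Σ a^n = 1/(1 − a) = -1/10403;  first 4 digits = (1, 0, 2, 2)

v_17(a) = 2 ≥ 1, so the series converges in ℤ_17 to 1/(1 − a) = 1/(1 − 10404) = -1/10403. Expand this rational in ℤ_17: compute digits iteratively via d_i = x_i mod 17, x_{i+1} = (x_i − d_i)/17. The first 4 digits are (1, 0, 2, 2).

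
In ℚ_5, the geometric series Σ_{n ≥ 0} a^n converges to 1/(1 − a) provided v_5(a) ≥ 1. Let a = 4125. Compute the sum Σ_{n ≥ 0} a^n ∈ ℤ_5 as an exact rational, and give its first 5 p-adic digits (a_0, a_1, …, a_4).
Σ a^n = 1/(1 − a) = -1/4124;  first 5 digits = (1, 0, 0, 3, 1)

v_5(a) = 3 ≥ 1, so the series converges in ℤ_5 to 1/(1 − a) = 1/(1 − 4125) = -1/4124. Expand this rational in ℤ_5: compute digits iteratively via d_i = x_i mod 5, x_{i+1} = (x_i − d_i)/5. The first 5 digits are (1, 0, 0, 3, 1).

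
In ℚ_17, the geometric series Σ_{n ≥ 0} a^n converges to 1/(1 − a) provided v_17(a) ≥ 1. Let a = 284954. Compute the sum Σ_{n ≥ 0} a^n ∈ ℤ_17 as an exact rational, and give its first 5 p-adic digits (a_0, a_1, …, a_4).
Σ a^n = 1/(1 − a) = -1/284953;  first 5 digits = (1, 0, 0, 7, 3)

v_17(a) = 3 ≥ 1, so the series converges in ℤ_17 to 1/(1 − a) = 1/(1 − 284954) = -1/284953. Expand this rational in ℤ_17: compute digits iteratively via d_i = x_i mod 17, x_{i+1} = (x_i − d_i)/17. The first 5 digits are (1, 0, 0, 7, 3).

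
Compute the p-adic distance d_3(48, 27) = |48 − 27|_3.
d_3(48, 27) = 1/3

Step 1 — x − y = 48 − 27 = 21. Step 2 — v_3(21) = 1 (factor: 21 = (3^1 · 7); the sign does not affect v_p). Step 3 — |x − y|_3 = 3^{-1} = 1/3.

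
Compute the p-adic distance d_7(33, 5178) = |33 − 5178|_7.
d_7(33, 5178) = 1/343

Step 1 — x − y = 33 − 5178 = -5145. Step 2 — v_7(-5145) = 3 (factor: -5145 = −(7^3 · 15); the sign does not affect v_p). Step 3 — |x − y|_7 = 7^{-3} = 1/343.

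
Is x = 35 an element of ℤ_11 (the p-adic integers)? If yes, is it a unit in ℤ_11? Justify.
x ∈ ℤ_11^× (unit); v_11(x) = 0

ℤ_11 = {x ∈ ℚ_11 : v_11(x) ≥ 0} and ℤ_11^× = {x ∈ ℤ_11 : v_11(x) = 0}. Here v_11(35) = v_11(num) − v_11(den) = 0; compare against these criteria.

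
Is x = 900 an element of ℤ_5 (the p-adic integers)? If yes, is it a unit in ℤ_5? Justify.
x ∈ ℤ_5 but not a unit; v_5(x) = 2 > 0

ℤ_5 = {x ∈ ℚ_5 : v_5(x) ≥ 0} and ℤ_5^× = {x ∈ ℤ_5 : v_5(x) = 0}. Here v_5(900) = v_5(num) − v_5(den) = 2; compare against these criteria.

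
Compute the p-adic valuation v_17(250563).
v_17(250563) = 4

v_17(n) is the largest exponent k such that 17^k divides n. Factor out: 250563 = 17^4 · 3. (Sign doesn't affect v_p.) So v_17(250563) = 4.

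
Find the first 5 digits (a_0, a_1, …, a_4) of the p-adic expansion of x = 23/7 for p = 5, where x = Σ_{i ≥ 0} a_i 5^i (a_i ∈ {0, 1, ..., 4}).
(a_0, …, a_4) = (4, 2, 1, 4, 2)

v_5(23/7) = 0 (numerator and denominator both coprime to 5), so x ∈ ℤ_5^×. Compute digits iteratively via a_i = x_i mod 5, x_{i+1} = (x_i − a_i)/5, with x_0 = x:
  x_0 = 23/7;  a_0 = 4;  x_1 = (x_0 − 4)/5 = -1/7
  x_1 = -1/7;  a_1 = 2;  x_2 = (x_1 − 2)/5 = -3/7
  x_2 = -3/7;  a_2 = 1;  x_3 = (x_2 − 1)/5 = -2/7
  x_3 = -2/7;  a_3 = 4;  x_4 = (x_3 − 4)/5 = -6/7
  x_4 = -6/7;  a_4 = 2;  x_5 = (x_4 − 2)/5 = -4/7
Digits: (4, 2, 1, 4, 2).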